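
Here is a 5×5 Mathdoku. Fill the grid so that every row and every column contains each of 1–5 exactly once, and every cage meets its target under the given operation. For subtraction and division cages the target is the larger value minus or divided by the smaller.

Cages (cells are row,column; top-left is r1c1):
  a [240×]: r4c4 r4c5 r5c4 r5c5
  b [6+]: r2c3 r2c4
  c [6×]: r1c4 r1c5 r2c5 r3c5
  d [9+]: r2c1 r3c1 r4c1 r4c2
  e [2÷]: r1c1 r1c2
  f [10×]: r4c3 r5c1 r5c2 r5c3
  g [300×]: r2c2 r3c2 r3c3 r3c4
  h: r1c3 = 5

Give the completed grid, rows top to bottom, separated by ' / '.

4 2 5 1 3 / 3 5 4 2 1 / 1 4 3 5 2 / 2 3 1 4 5 / 5 1 2 3 4

Cage h is given, leaving r1c3 = 5.
The 4 cells of cage c must have product 6; hence r1c4 = 1.
The 4 cells of cage g must have product 300, leaving r2c2 = 5.
Cage f has product 10, which forces r4c3 = 1.
Column 3 already has 5, which forces r5c3 = 2.
2 is placed in column 3, leaving r2c3 = 4.
Cage b needs two cells with sum 6, which forces r2c4 = 2.
4 is placed in column 3, so r3c3 = 3.
Cage g has product 300, so r3c4 = 5.
Cage f has product 10, leaving r5c1 = 5.
2 is placed in row 5, leaving r5c2 = 1.
Row 3 now contains 3, leaving r3c2 = 4.
Cage a has product 240; hence r4c4 = 4.
The 4 cells of cage a must have product 240; hence r4c5 = 5.
Cage a has product 240, which forces r5c4 = 3.
The 4 cells of cage a must have product 240, leaving r5c5 = 4.
The two cells of cage e must have quotient 2, leaving r1c1 = 4.
Column 2 now contains 4; hence r1c2 = 2.
Row 1 already has 2, which forces r1c5 = 3.
Cage d has sum 9, leaving r2c1 = 3.
Column 5 already has 3, leaving r2c5 = 1.
Cage d has sum 9, so r3c1 = 1.
Column 5 already has 1, leaving r3c5 = 2.
4 is placed in row 4, so r4c1 = 2.
The 4 cells of cage d must have sum 9, leaving r4c2 = 3.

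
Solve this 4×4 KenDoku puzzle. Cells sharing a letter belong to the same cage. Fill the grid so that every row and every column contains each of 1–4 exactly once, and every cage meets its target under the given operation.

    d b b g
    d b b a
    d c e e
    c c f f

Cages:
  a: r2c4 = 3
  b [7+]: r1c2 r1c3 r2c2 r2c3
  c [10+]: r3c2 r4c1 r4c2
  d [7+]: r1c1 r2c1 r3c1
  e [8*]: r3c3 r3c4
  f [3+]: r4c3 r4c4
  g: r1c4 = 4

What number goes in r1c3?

3

Cage g is given; hence r1c4 = 4.
A is a freebie, leaving r2c4 = 3.
Column 4 already has 4, leaving r3c4 = 2.
Column 4 now contains 2, so r4c4 = 1.
2 is placed in row 3, so r3c3 = 4.
Row 4 now contains 1, so r4c3 = 2.
The 3 cells of cage d must have sum 7; hence r1c1 = 2.
Cage b needs sum 7; hence r1c2 = 1.
The 4 cells of cage b must have sum 7, which forces r1c3 = 3.
The 3 cells of cage d must have sum 7; hence r2c1 = 4.
Cage b has sum 7, so r2c2 = 2.
Column 3 now contains 2, so r2c3 = 1.
4 is placed in row 3; hence r3c1 = 1.
4 is placed in row 3, so r3c2 = 3.
The 3 cells of cage c must have sum 10, leaving r4c1 = 3.
2 is placed in row 4, leaving r4c2 = 4.
Filled in: 2 1 3 4 / 4 2 1 3 / 1 3 4 2 / 3 4 2 1.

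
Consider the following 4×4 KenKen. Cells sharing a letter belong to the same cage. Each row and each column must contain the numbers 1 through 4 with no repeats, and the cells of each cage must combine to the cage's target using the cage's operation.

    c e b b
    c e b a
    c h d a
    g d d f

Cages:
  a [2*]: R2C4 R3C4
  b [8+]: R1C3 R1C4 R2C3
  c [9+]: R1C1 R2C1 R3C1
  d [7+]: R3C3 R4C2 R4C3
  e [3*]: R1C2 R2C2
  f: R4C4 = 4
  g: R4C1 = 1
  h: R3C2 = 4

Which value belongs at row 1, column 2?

1

Cage h is given, which forces R3C2 = 4.
G is a freebie, so R4C1 = 1.
Cage f is a single given cell, so R4C4 = 4.
The 3 cells of cage d must have sum 7, which forces R3C3 = 2.
Row 3 already has 2, so R3C4 = 1.
The 3 cells of cage d must have sum 7, leaving R4C2 = 2.
Cage d has sum 7; hence R4C3 = 3.
Cage b needs sum 8; hence R1C4 = 3.
Column 4 already has 1, which forces R2C4 = 2.
Row 3 already has 2, so R3C1 = 3.
The 3 cells of cage c must have sum 9; hence R1C1 = 2.
Row 1 now contains 3, which forces R1C2 = 1.
1 is placed in row 1; hence R1C3 = 4.
2 is placed in row 2, so R2C1 = 4.
The two cells of cage e must have product 3, which forces R2C2 = 3.
Column 3 now contains 4, leaving R2C3 = 1.
The full grid is 2 1 4 3 / 4 3 1 2 / 3 4 2 1 / 1 2 3 4.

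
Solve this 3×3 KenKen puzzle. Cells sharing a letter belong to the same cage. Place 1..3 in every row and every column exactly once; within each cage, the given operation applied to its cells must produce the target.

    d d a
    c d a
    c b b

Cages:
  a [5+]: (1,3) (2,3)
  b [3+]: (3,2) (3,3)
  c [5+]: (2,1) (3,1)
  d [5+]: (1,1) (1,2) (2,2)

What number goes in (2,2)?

1

Row 2 needs a 1, and only (2,2) is open for it.
The 3 cells of cage d must have sum 5, so (1,1) = 1.
Column 2 now contains 1, leaving (1,2) = 3.
3 is placed in row 1, leaving (1,3) = 2.
Column 3 now contains 2, leaving (2,3) = 3.
Column 2 now contains 1, so (3,2) = 2.
The two cells of cage b must have sum 3, so (3,3) = 1.
Row 2 now contains 3; hence (2,1) = 2.
Row 3 now contains 2, which forces (3,1) = 3.
Completed grid: 1 3 2 / 2 1 3 / 3 2 1.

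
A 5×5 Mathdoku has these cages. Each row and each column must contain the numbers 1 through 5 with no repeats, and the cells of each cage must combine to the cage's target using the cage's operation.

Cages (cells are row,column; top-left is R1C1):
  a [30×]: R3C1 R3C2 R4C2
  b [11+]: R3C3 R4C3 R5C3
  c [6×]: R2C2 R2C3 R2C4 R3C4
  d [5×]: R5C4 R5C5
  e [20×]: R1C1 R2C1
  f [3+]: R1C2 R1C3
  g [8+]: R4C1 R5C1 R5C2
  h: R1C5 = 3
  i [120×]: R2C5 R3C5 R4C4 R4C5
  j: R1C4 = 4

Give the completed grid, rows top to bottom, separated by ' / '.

Cage j is a single given cell, so R1C4 = 4.
Cage h is given, leaving R1C5 = 3.
Cage c needs product 6, so R3C4 = 1.
Column 4 already has 1, so R5C4 = 5.
5 is placed in row 5, which forces R5C5 = 1.
Row 1 now contains 4, leaving R1C1 = 5.
The two cells of cage e must have product 20, leaving R2C1 = 4.
Cage i needs product 120, so R4C4 = 3.
Column 4 now contains 3, which forces R2C4 = 2.
Row 2 already has 2, leaving R2C5 = 5.
Cage g needs sum 8, leaving R4C1 = 1.
Cage g needs sum 8, so R5C1 = 3.
Cage g has sum 8, which forces R5C2 = 4.
Row 5 already has 4, so R5C3 = 2.
The two cells of cage f must have sum 3, leaving R1C2 = 2.
Column 3 already has 2, leaving R1C3 = 1.
Column 3 now contains 1, so R2C3 = 3.
Column 1 already has 3, leaving R3C1 = 2.
The 3 cells of cage a must have product 30, leaving R3C2 = 3.
Row 3 now contains 2; hence R3C5 = 4.
The 3 cells of cage a must have product 30, which forces R4C2 = 5.
Row 4 already has 5; hence R4C3 = 4.
Column 5 now contains 4, which forces R4C5 = 2.
Row 2 now contains 3, so R2C2 = 1.
Row 3 already has 4, so R3C3 = 5.

5 2 1 4 3 / 4 1 3 2 5 / 2 3 5 1 4 / 1 5 4 3 2 / 3 4 2 5 1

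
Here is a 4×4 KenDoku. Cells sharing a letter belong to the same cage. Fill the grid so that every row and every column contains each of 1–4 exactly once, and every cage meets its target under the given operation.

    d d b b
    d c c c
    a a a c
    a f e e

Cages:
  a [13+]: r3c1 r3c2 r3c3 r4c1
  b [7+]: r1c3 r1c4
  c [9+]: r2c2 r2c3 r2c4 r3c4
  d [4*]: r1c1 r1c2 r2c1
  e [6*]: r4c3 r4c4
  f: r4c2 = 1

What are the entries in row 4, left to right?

4 1 3 2

Cage a has sum 13; hence r4c1 = 4.
F is a freebie; hence r4c2 = 1.
4 is placed in column 1, so r1c1 = 1.
Column 2 now contains 1, so r1c2 = 2.
Cage d needs product 4, so r2c1 = 2.
Column 1 now contains 2, leaving r3c1 = 3.
3 is placed in row 3, leaving r3c2 = 4.
Row 3 already has 4, so r3c3 = 2.
2 is placed in row 3, so r3c4 = 1.
2 is placed in column 3, which forces r4c3 = 3.
Row 4 already has 3, so r4c4 = 2.
Column 3 already has 3, which forces r1c3 = 4.
Cage b's pair has sum 7, leaving r1c4 = 3.
4 is placed in column 2, leaving r2c2 = 3.
Cage c needs sum 9, so r2c3 = 1.
The 4 cells of cage c must have sum 9, which forces r2c4 = 4.
Completed grid: 1 2 4 3 / 2 3 1 4 / 3 4 2 1 / 4 1 3 2.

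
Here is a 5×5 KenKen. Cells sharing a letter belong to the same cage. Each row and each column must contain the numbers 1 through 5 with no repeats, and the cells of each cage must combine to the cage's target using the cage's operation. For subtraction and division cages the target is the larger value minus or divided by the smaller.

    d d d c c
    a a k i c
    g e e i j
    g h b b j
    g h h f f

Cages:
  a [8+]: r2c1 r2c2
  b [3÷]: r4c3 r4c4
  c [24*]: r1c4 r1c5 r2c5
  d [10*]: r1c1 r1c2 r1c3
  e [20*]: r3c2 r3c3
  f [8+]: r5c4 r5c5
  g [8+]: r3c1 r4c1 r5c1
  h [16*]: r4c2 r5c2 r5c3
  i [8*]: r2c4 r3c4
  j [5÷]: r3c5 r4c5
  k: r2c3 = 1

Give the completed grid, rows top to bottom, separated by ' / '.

2 1 5 3 4 / 5 3 1 4 2 / 3 5 4 2 1 / 4 2 3 1 5 / 1 4 2 5 3

Cage k is a single given cell, leaving r2c3 = 1.
Column 3 already has 1; hence r4c3 = 3.
3 is placed in row 4, so r4c4 = 1.
Row 4 already has 1, leaving r4c5 = 5.
5 is placed in column 5, so r5c5 = 3.
Cage c needs product 24, so r1c4 = 3.
5 is placed in column 5, which forces r3c5 = 1.
Row 5 already has 3, leaving r5c4 = 5.
5 is placed in row 5, leaving r5c1 = 1.
Row 5 now contains 1, which forces r5c2 = 4.
Row 5 now contains 4, which forces r5c3 = 2.
The 3 cells of cage d must have product 10, leaving r1c1 = 2.
Cage d needs product 10, so r1c2 = 1.
2 is placed in column 3; hence r1c3 = 5.
Row 1 already has 2, which forces r1c5 = 4.
4 is placed in column 5, leaving r2c5 = 2.
Column 2 now contains 4, so r3c2 = 5.
The two cells of cage e must have product 20, so r3c3 = 4.
Row 3 now contains 4, so r3c4 = 2.
Column 1 already has 2, leaving r4c1 = 4.
Column 2 now contains 4, so r4c2 = 2.
Cage a needs two cells with sum 8, so r2c1 = 5.
5 is placed in column 2, which forces r2c2 = 3.
Row 2 now contains 2, which forces r2c4 = 4.
Row 3 now contains 5, so r3c1 = 3.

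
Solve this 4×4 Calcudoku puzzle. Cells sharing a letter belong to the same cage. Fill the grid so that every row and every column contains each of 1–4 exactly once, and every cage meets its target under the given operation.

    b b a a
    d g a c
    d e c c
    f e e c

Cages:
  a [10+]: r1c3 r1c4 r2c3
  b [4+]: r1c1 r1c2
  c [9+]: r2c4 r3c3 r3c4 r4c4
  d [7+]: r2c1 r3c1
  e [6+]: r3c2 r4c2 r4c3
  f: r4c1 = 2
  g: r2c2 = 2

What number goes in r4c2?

Cage g is given, leaving r2c2 = 2.
Cage f is a single given cell, so r4c1 = 2.
The 3 cells of cage e must have sum 6; hence r3c2 = 1.
Row 3 now contains 1, which forces r3c3 = 3.
Cage e needs sum 6, leaving r4c2 = 4.
Cage e needs sum 6, so r4c3 = 1.
Row 4 already has 1, which forces r4c4 = 3.
Cage b needs two cells with sum 4; hence r1c1 = 1.
1 is placed in column 2, leaving r1c2 = 3.
Cage a needs sum 10, so r1c3 = 2.
Column 4 now contains 3, leaving r1c4 = 4.
Cage d needs two cells with sum 7, leaving r2c1 = 3.
3 is placed in column 3, which forces r2c3 = 4.
Cage c needs sum 9, which forces r2c4 = 1.
3 is placed in row 3; hence r3c1 = 4.
The 4 cells of cage c must have sum 9, which forces r3c4 = 2.
The full grid is 1 3 2 4 / 3 2 4 1 / 4 1 3 2 / 2 4 1 3.

4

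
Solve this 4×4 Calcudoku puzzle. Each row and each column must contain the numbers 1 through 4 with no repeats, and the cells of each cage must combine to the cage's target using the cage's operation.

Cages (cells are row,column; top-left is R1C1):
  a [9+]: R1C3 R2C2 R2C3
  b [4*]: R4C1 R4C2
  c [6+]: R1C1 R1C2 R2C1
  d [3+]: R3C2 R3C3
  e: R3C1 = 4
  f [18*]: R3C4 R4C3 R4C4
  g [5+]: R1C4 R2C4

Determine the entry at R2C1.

Cage e is given, which forces R3C1 = 4.
Cage f has product 18, which forces R3C4 = 3.
4 is placed in column 1, leaving R4C1 = 1.
Row 4 now contains 1, leaving R4C2 = 4.
The 3 cells of cage f must have product 18; hence R4C3 = 3.
Cage f has product 18, so R4C4 = 2.
The 3 cells of cage c must have sum 6; hence R1C2 = 1.
Row 1 now contains 1; hence R1C4 = 4.
Cage a has sum 9, leaving R2C2 = 3.
Column 4 already has 4, so R2C4 = 1.
Column 2 already has 1, so R3C2 = 2.
2 is placed in row 3, leaving R3C3 = 1.
Cage c needs sum 6, so R1C1 = 3.
Row 1 now contains 4, so R1C3 = 2.
Row 2 already has 3, so R2C1 = 2.
The 3 cells of cage a must have sum 9, so R2C3 = 4.
Filled in: 3 1 2 4 / 2 3 4 1 / 4 2 1 3 / 1 4 3 2.

2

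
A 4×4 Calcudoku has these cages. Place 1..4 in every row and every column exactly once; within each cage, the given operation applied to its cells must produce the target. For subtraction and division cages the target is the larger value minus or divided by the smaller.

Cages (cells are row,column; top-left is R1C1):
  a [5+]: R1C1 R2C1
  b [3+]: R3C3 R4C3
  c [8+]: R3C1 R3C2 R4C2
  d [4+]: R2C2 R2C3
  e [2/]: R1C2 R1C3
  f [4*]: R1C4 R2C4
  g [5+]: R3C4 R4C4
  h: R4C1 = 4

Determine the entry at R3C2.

Cage h is a single given cell, so R4C1 = 4.
Row 1 needs a 3, and only R1C1 is open for it.
Column 1 now contains 3; hence R2C1 = 2.
2 is placed in column 1, leaving R3C1 = 1.
The 3 cells of cage c must have sum 8, which forces R3C2 = 4.
Row 3 already has 1, so R3C3 = 2.
Row 3 already has 2, leaving R3C4 = 3.
2 is placed in column 3, which forces R4C3 = 1.
Row 4 already has 1, which forces R4C4 = 2.
Cage e needs two cells with quotient 2, which forces R1C2 = 2.
1 is placed in column 3, leaving R1C3 = 4.
4 is placed in row 1, which forces R1C4 = 1.
Cage d's pair has sum 4; hence R2C2 = 1.
1 is placed in column 3, which forces R2C3 = 3.
1 is placed in column 4, leaving R2C4 = 4.
2 is placed in row 4, so R4C2 = 3.
The full grid is 3 2 4 1 / 2 1 3 4 / 1 4 2 3 / 4 3 1 2.

4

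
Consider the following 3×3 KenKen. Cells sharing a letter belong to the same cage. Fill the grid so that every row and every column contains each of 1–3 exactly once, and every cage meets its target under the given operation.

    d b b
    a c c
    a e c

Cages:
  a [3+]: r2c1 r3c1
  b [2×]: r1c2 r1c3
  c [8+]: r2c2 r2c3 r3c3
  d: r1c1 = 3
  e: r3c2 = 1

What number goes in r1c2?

Cage d is a single given cell, leaving r1c1 = 3.
Cage c has sum 8, leaving r2c2 = 3.
The 3 cells of cage c must have sum 8, so r2c3 = 2.
Cage e is given; hence r3c2 = 1.
Cage c needs sum 8, leaving r3c3 = 3.
Column 2 now contains 1, so r1c2 = 2.
Column 3 already has 2, so r1c3 = 1.
2 is placed in row 2, leaving r2c1 = 1.
1 is placed in row 3, which forces r3c1 = 2.
Filled in: 3 2 1 / 1 3 2 / 2 1 3.

2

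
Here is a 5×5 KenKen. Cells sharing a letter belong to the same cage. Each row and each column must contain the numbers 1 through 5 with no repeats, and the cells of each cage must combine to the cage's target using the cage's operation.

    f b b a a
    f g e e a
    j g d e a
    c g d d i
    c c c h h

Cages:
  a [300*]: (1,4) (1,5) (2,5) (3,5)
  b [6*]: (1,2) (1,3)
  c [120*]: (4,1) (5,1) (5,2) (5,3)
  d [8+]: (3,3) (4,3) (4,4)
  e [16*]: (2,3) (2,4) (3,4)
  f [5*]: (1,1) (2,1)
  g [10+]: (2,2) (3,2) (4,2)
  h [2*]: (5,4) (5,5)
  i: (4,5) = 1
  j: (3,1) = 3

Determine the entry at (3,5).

5

Cage a has product 300, so (1,4) = 5.
J is a freebie; hence (3,1) = 3.
Cage i is given, so (4,5) = 1.
1 is placed in column 5, which forces (5,5) = 2.
5 is placed in row 1, so (1,1) = 1.
The two cells of cage f must have product 5, leaving (2,1) = 5.
Cage c has product 120, so (4,1) = 2.
Column 1 now contains 5, so (5,1) = 4.
Row 5 now contains 2, so (5,4) = 1.
The 3 cells of cage e must have product 16; hence (2,3) = 2.
1 is placed in column 4, so (2,4) = 4.
Row 2 already has 4, so (2,5) = 3.
The 3 cells of cage d must have sum 8, leaving (3,3) = 1.
Cage e has product 16, leaving (3,4) = 2.
The 4 cells of cage a must have product 300, which forces (3,5) = 5.
4 is placed in column 4, so (4,4) = 3.
Cage b needs two cells with product 6, leaving (1,2) = 2.
Column 3 now contains 2; hence (1,3) = 3.
Column 5 now contains 3; hence (1,5) = 4.
3 is placed in row 2, so (2,2) = 1.
Row 3 already has 5, so (3,2) = 4.
Cage g needs sum 10; hence (4,2) = 5.
Row 4 now contains 3, which forces (4,3) = 4.
5 is placed in column 2, which forces (5,2) = 3.
3 is placed in column 3, so (5,3) = 5.
The full grid is 1 2 3 5 4 / 5 1 2 4 3 / 3 4 1 2 5 / 2 5 4 3 1 / 4 3 5 1 2.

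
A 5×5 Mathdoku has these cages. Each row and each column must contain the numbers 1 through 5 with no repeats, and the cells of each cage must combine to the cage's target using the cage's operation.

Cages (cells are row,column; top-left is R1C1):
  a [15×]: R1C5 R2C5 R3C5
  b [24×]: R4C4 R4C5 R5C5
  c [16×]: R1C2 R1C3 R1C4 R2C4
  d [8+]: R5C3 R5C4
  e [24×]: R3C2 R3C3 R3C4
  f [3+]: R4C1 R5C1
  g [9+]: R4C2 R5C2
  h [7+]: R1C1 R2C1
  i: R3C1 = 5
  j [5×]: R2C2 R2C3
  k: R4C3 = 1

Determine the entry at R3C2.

3

The 4 cells of cage c must have product 16; hence R2C4 = 2.
Cage i is a single given cell; hence R3C1 = 5.
K is a freebie, so R4C3 = 1.
Cage j needs two cells with product 5, which forces R2C2 = 1.
1 is placed in column 3, which forces R2C3 = 5.
Row 2 now contains 5, leaving R2C5 = 3.
Column 5 already has 3, leaving R3C5 = 1.
Row 4 now contains 1, which forces R4C1 = 2.
2 is placed in row 4; hence R4C5 = 4.
The two cells of cage f must have sum 3, leaving R5C1 = 1.
5 is placed in column 3, so R5C3 = 3.
Row 5 now contains 3, so R5C4 = 5.
Column 5 already has 4; hence R5C5 = 2.
Cage h's pair has sum 7, which forces R1C1 = 3.
Cage c needs product 16; hence R1C4 = 1.
Column 5 now contains 1; hence R1C5 = 5.
Row 2 now contains 3, leaving R2C1 = 4.
Row 4 now contains 4, so R4C2 = 5.
Row 4 now contains 4, so R4C4 = 3.
5 is placed in row 5, so R5C2 = 4.
4 is placed in column 2, leaving R1C2 = 2.
Cage c needs product 16; hence R1C3 = 4.
Cage e has product 24, which forces R3C2 = 3.
Cage e has product 24; hence R3C3 = 2.
Column 4 already has 3, leaving R3C4 = 4.
The full grid is 3 2 4 1 5 / 4 1 5 2 3 / 5 3 2 4 1 / 2 5 1 3 4 / 1 4 3 5 2.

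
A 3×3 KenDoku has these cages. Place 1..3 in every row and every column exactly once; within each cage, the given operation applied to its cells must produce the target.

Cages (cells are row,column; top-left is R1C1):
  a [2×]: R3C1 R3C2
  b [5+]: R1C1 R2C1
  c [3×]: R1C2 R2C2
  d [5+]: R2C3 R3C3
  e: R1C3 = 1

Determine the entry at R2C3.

2

Cage e is a single given cell, leaving R1C3 = 1.
Row 1 already has 1, which forces R1C2 = 3.
Cage c's pair has product 3, leaving R2C2 = 1.
Column 2 now contains 1; hence R3C2 = 2.
Row 3 now contains 2, so R3C3 = 3.
Row 1 now contains 3, leaving R1C1 = 2.
Cage b's pair has sum 5, so R2C1 = 3.
3 is placed in column 3, which forces R2C3 = 2.
Row 3 now contains 2, so R3C1 = 1.
The full grid is 2 3 1 / 3 1 2 / 1 2 3.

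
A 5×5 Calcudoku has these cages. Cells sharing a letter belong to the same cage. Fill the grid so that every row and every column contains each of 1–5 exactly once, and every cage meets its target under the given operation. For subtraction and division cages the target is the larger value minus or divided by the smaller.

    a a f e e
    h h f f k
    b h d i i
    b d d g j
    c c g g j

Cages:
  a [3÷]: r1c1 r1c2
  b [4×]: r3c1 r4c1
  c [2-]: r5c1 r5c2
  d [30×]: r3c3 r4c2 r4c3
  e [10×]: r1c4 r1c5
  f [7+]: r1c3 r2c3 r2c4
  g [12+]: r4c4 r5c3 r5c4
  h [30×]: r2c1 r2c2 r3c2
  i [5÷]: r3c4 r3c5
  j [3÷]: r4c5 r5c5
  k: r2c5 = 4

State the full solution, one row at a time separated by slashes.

Cage k is given, which forces r2c5 = 4.
The only place for 4 in row 1 is r1c3.
Row 3 needs a 4, and only r3c1 is open for it.
Column 1 now contains 4, which forces r4c1 = 1.
1 is placed in row 4; hence r4c5 = 3.
3 is placed in column 5, leaving r5c5 = 1.
Column 1 now contains 1, so r1c1 = 3.
The two cells of cage a must have quotient 3, so r1c2 = 1.
The 3 cells of cage d must have product 30; hence r3c3 = 3.
Cage i needs two cells with quotient 5, leaving r3c4 = 1.
Column 5 already has 1, leaving r3c5 = 5.
3 is placed in column 3, so r5c3 = 5.
The two cells of cage e must have product 10, leaving r1c4 = 5.
5 is placed in column 5, which forces r1c5 = 2.
Cage h needs product 30; hence r2c1 = 5.
Cage h has product 30; hence r2c2 = 3.
Cage f has sum 7, so r2c3 = 1.
Column 4 already has 1; hence r2c4 = 2.
Row 3 already has 5, leaving r3c2 = 2.
Cage d has product 30, which forces r4c2 = 5.
5 is placed in column 3, which forces r4c3 = 2.
Column 4 now contains 5, so r4c4 = 4.
Row 5 now contains 5; hence r5c1 = 2.
Cage c's pair has difference 2, which forces r5c2 = 4.
2 is placed in column 4, so r5c4 = 3.

3 1 4 5 2 / 5 3 1 2 4 / 4 2 3 1 5 / 1 5 2 4 3 / 2 4 5 3 1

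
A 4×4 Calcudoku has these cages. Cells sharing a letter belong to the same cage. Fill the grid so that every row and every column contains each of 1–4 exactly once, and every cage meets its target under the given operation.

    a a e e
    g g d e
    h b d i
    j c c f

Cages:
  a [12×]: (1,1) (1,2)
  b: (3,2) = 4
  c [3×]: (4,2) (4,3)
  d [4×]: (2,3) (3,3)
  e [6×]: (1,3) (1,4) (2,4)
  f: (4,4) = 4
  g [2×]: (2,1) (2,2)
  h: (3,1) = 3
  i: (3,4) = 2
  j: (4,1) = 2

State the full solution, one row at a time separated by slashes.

Cage h is given; hence (3,1) = 3.
Cage b is given, which forces (3,2) = 4.
4 is placed in row 3, which forces (3,3) = 1.
Cage i is given, leaving (3,4) = 2.
J is a freebie, so (4,1) = 2.
1 is placed in column 3, so (4,3) = 3.
Cage f is given, leaving (4,4) = 4.
Column 1 already has 3; hence (1,1) = 4.
Column 2 already has 4, so (1,2) = 3.
Column 3 already has 3, so (1,3) = 2.
Row 1 already has 3, which forces (1,4) = 1.
Column 1 already has 2, which forces (2,1) = 1.
The two cells of cage g must have product 2, leaving (2,2) = 2.
1 is placed in column 3, which forces (2,3) = 4.
Column 4 now contains 1, so (2,4) = 3.
Row 4 already has 3, which forces (4,2) = 1.

4 3 2 1 / 1 2 4 3 / 3 4 1 2 / 2 1 3 4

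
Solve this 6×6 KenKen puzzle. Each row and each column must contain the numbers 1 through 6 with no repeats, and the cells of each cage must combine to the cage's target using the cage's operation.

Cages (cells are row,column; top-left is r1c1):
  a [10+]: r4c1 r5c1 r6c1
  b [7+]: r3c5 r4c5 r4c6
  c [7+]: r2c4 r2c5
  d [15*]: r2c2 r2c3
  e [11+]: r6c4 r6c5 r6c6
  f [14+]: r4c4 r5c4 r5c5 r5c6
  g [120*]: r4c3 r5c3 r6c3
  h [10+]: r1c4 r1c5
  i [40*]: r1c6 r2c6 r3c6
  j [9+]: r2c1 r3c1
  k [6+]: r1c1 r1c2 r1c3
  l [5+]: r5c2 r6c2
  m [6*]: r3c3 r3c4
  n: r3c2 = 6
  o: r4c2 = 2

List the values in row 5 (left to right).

6 1 4 5 2 3

Cage n is given, leaving r3c2 = 6.
O is a freebie, so r4c2 = 2.
Row 1 needs a 5, and only r1c6 is open for it.
In row 3, 1 can only go at r3c5, so r3c5 = 1.
Cage b needs sum 7; hence r4c5 = 5.
Cage b has sum 7, leaving r4c6 = 1.
Row 2 needs a 1, and only r2c4 is open for it.
Cage c needs two cells with sum 7, which forces r2c5 = 6.
Cage h's pair has sum 10, leaving r1c4 = 6.
Column 5 now contains 6, which forces r1c5 = 4.
The only place for 2 in row 2 is r2c6.
2 is placed in column 6, so r3c6 = 4.
4 is placed in column 6, so r6c6 = 6.
Cage j needs two cells with sum 9, which forces r2c1 = 4.
Row 3 already has 4, so r3c1 = 5.
The 4 cells of cage f must have sum 14, which forces r4c4 = 4.
The 4 cells of cage f must have sum 14, leaving r5c4 = 5.
Cage f has sum 14, leaving r5c5 = 2.
Column 6 now contains 6, leaving r5c6 = 3.
Column 5 now contains 2, so r6c5 = 3.
Cage a needs sum 10, which forces r4c1 = 3.
Row 4 now contains 4; hence r4c3 = 6.
The 3 cells of cage a must have sum 10, leaving r5c1 = 6.
Cage g has product 120, leaving r5c3 = 4.
Cage a has sum 10, so r6c1 = 1.
1 is placed in row 6, leaving r6c2 = 4.
The 3 cells of cage g must have product 120, so r6c3 = 5.
3 is placed in row 6, leaving r6c4 = 2.
Column 1 now contains 1, which forces r1c1 = 2.
The two cells of cage d must have product 15, leaving r2c2 = 5.
Column 3 already has 5, which forces r2c3 = 3.
The two cells of cage m must have product 6, which forces r3c3 = 2.
Column 4 already has 2, so r3c4 = 3.
Row 5 now contains 4; hence r5c2 = 1.
Column 2 now contains 1, which forces r1c2 = 3.
Column 3 already has 3; hence r1c3 = 1.
Completed grid: 2 3 1 6 4 5 / 4 5 3 1 6 2 / 5 6 2 3 1 4 / 3 2 6 4 5 1 / 6 1 4 5 2 3 / 1 4 5 2 3 6.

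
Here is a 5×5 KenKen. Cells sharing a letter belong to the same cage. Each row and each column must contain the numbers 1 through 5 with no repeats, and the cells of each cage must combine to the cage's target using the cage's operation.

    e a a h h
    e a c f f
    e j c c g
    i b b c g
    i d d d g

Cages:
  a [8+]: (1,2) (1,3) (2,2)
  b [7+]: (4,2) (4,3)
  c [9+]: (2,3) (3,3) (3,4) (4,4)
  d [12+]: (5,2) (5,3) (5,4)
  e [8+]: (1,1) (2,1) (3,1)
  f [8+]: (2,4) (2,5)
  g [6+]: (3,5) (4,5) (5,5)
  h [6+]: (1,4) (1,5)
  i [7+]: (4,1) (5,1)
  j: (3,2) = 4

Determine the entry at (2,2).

2

J is a freebie, so (3,2) = 4.
Row 5 needs a 1, and only (5,5) is open for it.
Row 4 needs a 1, and only (4,4) is open for it.
In row 5, 2 can only go at (5,1), so (5,1) = 2.
Cage i's pair has sum 7, leaving (4,1) = 5.
Cage b's pair has sum 7; hence (4,2) = 3.
The two cells of cage b must have sum 7; hence (4,3) = 4.
Row 4 now contains 3; hence (4,5) = 2.
3 is placed in column 2, leaving (5,2) = 5.
Row 5 already has 5; hence (5,3) = 3.
Row 5 now contains 3, leaving (5,4) = 4.
Cage a has sum 8, which forces (1,3) = 5.
Column 4 now contains 4, leaving (1,4) = 2.
Column 5 already has 2, so (1,5) = 4.
Column 4 now contains 2, which forces (3,4) = 5.
Column 5 already has 2, leaving (3,5) = 3.
Cage e needs sum 8, leaving (1,1) = 3.
2 is placed in row 1, leaving (1,2) = 1.
Cage e needs sum 8, so (2,1) = 4.
The 3 cells of cage a must have sum 8, leaving (2,2) = 2.
2 is placed in row 2, leaving (2,3) = 1.
Column 4 already has 5, leaving (2,4) = 3.
Column 5 already has 3; hence (2,5) = 5.
Row 3 now contains 3, leaving (3,1) = 1.
1 is placed in column 3; hence (3,3) = 2.
The full grid is 3 1 5 2 4 / 4 2 1 3 5 / 1 4 2 5 3 / 5 3 4 1 2 / 2 5 3 4 1.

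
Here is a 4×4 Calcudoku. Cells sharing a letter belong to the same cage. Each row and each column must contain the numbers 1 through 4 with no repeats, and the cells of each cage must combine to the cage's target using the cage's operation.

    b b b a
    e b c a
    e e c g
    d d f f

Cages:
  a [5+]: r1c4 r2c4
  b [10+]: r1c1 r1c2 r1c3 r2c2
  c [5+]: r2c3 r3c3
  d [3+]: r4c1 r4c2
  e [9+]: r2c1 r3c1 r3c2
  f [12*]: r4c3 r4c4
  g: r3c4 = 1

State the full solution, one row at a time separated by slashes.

G is a freebie, so r3c4 = 1.
Column 4 needs a 4, and only r4c4 is open for it.
Row 4 now contains 4, leaving r4c3 = 3.
Cage c needs two cells with sum 5, leaving r2c3 = 1.
Cage c's pair has sum 5; hence r3c3 = 4.
Column 3 already has 4; hence r1c3 = 2.
2 is placed in row 1; hence r1c4 = 3.
Cage e needs sum 9, leaving r2c1 = 4.
Row 2 now contains 4, leaving r2c2 = 3.
Column 4 now contains 3, so r2c4 = 2.
Column 2 already has 3; hence r3c2 = 2.
Column 2 now contains 2; hence r4c2 = 1.
4 is placed in column 1; hence r1c1 = 1.
Column 2 now contains 1, leaving r1c2 = 4.
Row 3 now contains 2, leaving r3c1 = 3.
Row 4 now contains 1; hence r4c1 = 2.

1 4 2 3 / 4 3 1 2 / 3 2 4 1 / 2 1 3 4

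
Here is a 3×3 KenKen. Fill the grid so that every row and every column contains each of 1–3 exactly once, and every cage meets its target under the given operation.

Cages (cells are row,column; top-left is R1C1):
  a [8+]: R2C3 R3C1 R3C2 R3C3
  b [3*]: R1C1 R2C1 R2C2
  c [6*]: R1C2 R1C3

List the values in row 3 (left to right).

Cage b needs product 3, which forces R1C1 = 1.
Cage b needs product 3, so R2C1 = 3.
Cage b needs product 3; hence R2C2 = 1.
The 4 cells of cage a must have sum 8, leaving R2C3 = 2.
3 is placed in column 1; hence R3C1 = 2.
Row 3 now contains 2, so R3C2 = 3.
Row 3 now contains 3, leaving R3C3 = 1.
3 is placed in column 2; hence R1C2 = 2.
Column 3 already has 2, which forces R1C3 = 3.
The full grid is 1 2 3 / 3 1 2 / 2 3 1.

2 3 1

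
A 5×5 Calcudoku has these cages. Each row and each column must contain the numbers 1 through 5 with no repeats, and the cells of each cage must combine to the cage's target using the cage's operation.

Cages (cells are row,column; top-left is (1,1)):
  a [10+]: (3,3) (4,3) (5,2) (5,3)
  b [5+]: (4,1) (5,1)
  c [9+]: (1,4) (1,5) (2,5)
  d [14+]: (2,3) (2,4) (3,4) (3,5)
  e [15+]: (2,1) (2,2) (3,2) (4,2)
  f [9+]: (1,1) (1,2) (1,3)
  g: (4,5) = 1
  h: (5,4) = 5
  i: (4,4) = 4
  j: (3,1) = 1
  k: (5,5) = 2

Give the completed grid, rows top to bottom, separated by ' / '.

5 3 1 2 4 / 4 2 5 1 3 / 1 4 2 3 5 / 2 5 3 4 1 / 3 1 4 5 2

Cage j is given, which forces (3,1) = 1.
I is a freebie, leaving (4,4) = 4.
Cage g is a single given cell, which forces (4,5) = 1.
Cage h is given; hence (5,4) = 5.
K is a freebie, leaving (5,5) = 2.
The two cells of cage b must have sum 5, which forces (4,1) = 2.
2 is placed in row 4, so (4,3) = 3.
Cage b's pair has sum 5, which forces (5,1) = 3.
Cage f has sum 9; hence (1,2) = 3.
Cage a needs sum 10; hence (3,3) = 2.
2 is placed in row 3, which forces (3,4) = 3.
3 is placed in row 4, leaving (4,2) = 5.
Cage f needs sum 9, leaving (1,1) = 5.
Column 3 now contains 2; hence (1,3) = 1.
Row 1 already has 1, which forces (1,4) = 2.
Row 1 already has 5, leaving (1,5) = 4.
5 is placed in column 1, leaving (2,1) = 4.
4 is placed in row 2, leaving (2,3) = 5.
2 is placed in column 4; hence (2,4) = 1.
Cage c has sum 9, leaving (2,5) = 3.
2 is placed in row 3; hence (3,2) = 4.
Column 5 already has 4; hence (3,5) = 5.
Column 2 now contains 4, so (5,2) = 1.
1 is placed in column 3, so (5,3) = 4.
Row 2 already has 1, so (2,2) = 2.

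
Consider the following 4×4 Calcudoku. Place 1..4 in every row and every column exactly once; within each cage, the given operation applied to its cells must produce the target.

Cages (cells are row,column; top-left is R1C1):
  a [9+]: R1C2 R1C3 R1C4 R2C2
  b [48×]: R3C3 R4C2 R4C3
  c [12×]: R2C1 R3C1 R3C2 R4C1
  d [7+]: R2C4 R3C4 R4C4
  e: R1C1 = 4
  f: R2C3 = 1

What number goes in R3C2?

Cage e is a single given cell; hence R1C1 = 4.
Cage f is a single given cell; hence R2C3 = 1.
Cage b needs product 48, leaving R3C3 = 4.
The 3 cells of cage b must have product 48, which forces R4C2 = 4.
The 3 cells of cage b must have product 48; hence R4C3 = 3.
Cage a needs sum 9, which forces R1C2 = 1.
Column 3 already has 3; hence R1C3 = 2.
The 4 cells of cage a must have sum 9, leaving R1C4 = 3.
Cage a has sum 9, leaving R2C2 = 3.
Cage d has sum 7, so R2C4 = 4.
Cage c has product 12, which forces R3C2 = 2.
2 is placed in row 3; hence R3C4 = 1.
Column 4 now contains 1, leaving R4C4 = 2.
Row 2 already has 3, leaving R2C1 = 2.
Row 3 already has 1, so R3C1 = 3.
2 is placed in row 4, so R4C1 = 1.
The full grid is 4 1 2 3 / 2 3 1 4 / 3 2 4 1 / 1 4 3 2.

2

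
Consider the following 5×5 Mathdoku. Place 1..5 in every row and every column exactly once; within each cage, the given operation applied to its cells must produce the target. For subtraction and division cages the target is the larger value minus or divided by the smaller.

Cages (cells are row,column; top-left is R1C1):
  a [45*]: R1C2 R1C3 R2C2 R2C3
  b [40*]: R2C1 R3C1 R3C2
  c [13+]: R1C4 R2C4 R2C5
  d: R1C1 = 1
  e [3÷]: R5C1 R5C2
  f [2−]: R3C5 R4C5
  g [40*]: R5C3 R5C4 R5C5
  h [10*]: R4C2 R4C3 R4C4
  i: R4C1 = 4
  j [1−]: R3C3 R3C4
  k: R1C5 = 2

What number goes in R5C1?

Cage d is a single given cell, which forces R1C1 = 1.
Cage k is a single given cell; hence R1C5 = 2.
I is a freebie, leaving R4C1 = 4.
Column 1 now contains 1, leaving R5C1 = 3.
3 is placed in row 5, so R5C2 = 1.
The 4 cells of cage a must have product 45, which forces R1C2 = 5.
The 4 cells of cage a must have product 45, so R1C3 = 3.
5 is placed in row 1, which forces R1C4 = 4.
The 4 cells of cage a must have product 45, which forces R2C2 = 3.
Cage a has product 45; hence R2C3 = 1.
Row 2 now contains 3, so R2C4 = 5.
Row 2 already has 5, which forces R2C5 = 4.
The 3 cells of cage b must have product 40, which forces R3C2 = 4.
5 is placed in column 2, so R4C2 = 2.
Row 4 already has 2, which forces R4C3 = 5.
Row 4 already has 2, which forces R4C4 = 1.
Row 4 already has 1, so R4C5 = 3.
Column 4 now contains 5, so R5C4 = 2.
Column 5 already has 4, leaving R5C5 = 5.
Row 2 already has 5, leaving R2C1 = 2.
Cage b has product 40; hence R3C1 = 5.
5 is placed in column 3; hence R3C3 = 2.
2 is placed in column 4; hence R3C4 = 3.
Column 5 already has 5; hence R3C5 = 1.
Row 5 now contains 2; hence R5C3 = 4.
Filled in: 1 5 3 4 2 / 2 3 1 5 4 / 5 4 2 3 1 / 4 2 5 1 3 / 3 1 4 2 5.

3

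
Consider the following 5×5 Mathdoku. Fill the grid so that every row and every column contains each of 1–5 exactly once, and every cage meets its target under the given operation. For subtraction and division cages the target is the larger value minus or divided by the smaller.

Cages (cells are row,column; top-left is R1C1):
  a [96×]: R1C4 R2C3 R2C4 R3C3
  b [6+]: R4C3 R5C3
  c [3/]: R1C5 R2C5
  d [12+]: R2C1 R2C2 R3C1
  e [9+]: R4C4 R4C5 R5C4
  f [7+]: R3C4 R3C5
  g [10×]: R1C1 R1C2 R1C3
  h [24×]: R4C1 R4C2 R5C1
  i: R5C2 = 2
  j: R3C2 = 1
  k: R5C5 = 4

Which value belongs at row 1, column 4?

J is a freebie, leaving R3C2 = 1.
Cage i is a single given cell, so R5C2 = 2.
Cage k is given, leaving R5C5 = 4.
2 is placed in column 2, leaving R1C2 = 5.
The 3 cells of cage h must have product 24, so R4C1 = 2.
The 3 cells of cage h must have product 24, leaving R4C2 = 4.
Row 5 now contains 4, so R5C1 = 3.
2 is placed in column 1; hence R1C1 = 1.
Cage g has product 10, leaving R1C3 = 2.
Row 1 already has 1; hence R1C5 = 3.
Column 2 already has 4, which forces R2C2 = 3.
Row 2 now contains 3, leaving R2C3 = 4.
Row 2 now contains 4, so R2C4 = 2.
3 is placed in column 5, which forces R2C5 = 1.
Column 3 now contains 4; hence R3C3 = 3.
Column 5 now contains 1, leaving R4C5 = 5.
Row 1 now contains 3, leaving R1C4 = 4.
Row 2 now contains 4, so R2C1 = 5.
The 3 cells of cage d must have sum 12, which forces R3C1 = 4.
Cage f's pair has sum 7, which forces R3C4 = 5.
5 is placed in column 5, which forces R3C5 = 2.
5 is placed in row 4, leaving R4C3 = 1.
Cage e needs sum 9, leaving R4C4 = 3.
Cage b needs two cells with sum 6, leaving R5C3 = 5.
Cage e needs sum 9, leaving R5C4 = 1.
The full grid is 1 5 2 4 3 / 5 3 4 2 1 / 4 1 3 5 2 / 2 4 1 3 5 / 3 2 5 1 4.

4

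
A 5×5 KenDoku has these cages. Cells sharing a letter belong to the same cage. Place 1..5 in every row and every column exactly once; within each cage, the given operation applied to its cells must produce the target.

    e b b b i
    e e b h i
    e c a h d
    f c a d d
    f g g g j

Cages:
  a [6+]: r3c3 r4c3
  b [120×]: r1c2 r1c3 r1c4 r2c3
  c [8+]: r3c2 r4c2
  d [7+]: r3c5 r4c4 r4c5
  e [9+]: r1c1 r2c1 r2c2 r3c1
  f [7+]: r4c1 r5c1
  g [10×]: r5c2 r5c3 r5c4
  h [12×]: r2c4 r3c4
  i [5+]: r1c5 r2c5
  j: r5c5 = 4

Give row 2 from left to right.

5 1 3 4 2

Cage j is a single given cell; hence r5c5 = 4.
Row 1 needs a 1, and only r1c1 is open for it.
In row 2, 1 can only go at r2c2, so r2c2 = 1.
The only place for 3 in row 5 is r5c1.
The two cells of cage f must have sum 7, which forces r4c1 = 4.
Column 2 needs a 4, and only r1c2 is open for it.
In row 2, 4 can only go at r2c4, so r2c4 = 4.
Column 4 already has 4; hence r3c4 = 3.
Row 3 now contains 3; hence r3c2 = 5.
Cage c's pair has sum 8, so r4c2 = 3.
Row 4 already has 3, so r4c5 = 5.
5 is placed in column 2, which forces r5c2 = 2.
The 4 cells of cage e must have sum 9, so r2c1 = 5.
Row 3 already has 5; hence r3c1 = 2.
Cage a needs two cells with sum 6, so r3c3 = 4.
The 3 cells of cage d must have sum 7; hence r3c5 = 1.
The two cells of cage a must have sum 6, which forces r4c3 = 2.
Cage d needs sum 7, so r4c4 = 1.
Column 4 already has 1; hence r5c4 = 5.
Cage b needs product 120, which forces r1c3 = 5.
5 is placed in column 4, so r1c4 = 2.
2 is placed in row 1, which forces r1c5 = 3.
2 is placed in column 3, so r2c3 = 3.
Column 5 already has 3, leaving r2c5 = 2.
Row 5 now contains 5, which forces r5c3 = 1.
Completed grid: 1 4 5 2 3 / 5 1 3 4 2 / 2 5 4 3 1 / 4 3 2 1 5 / 3 2 1 5 4.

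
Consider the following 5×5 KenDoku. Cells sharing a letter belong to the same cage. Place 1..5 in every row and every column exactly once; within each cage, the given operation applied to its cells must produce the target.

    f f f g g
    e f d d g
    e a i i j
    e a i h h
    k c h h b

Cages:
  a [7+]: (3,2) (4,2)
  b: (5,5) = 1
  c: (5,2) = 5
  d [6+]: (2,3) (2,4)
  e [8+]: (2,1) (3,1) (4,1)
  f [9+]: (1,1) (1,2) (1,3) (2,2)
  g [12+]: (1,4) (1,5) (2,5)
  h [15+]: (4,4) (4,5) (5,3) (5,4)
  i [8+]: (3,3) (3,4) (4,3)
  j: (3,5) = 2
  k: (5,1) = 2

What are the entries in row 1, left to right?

5 2 1 3 4

Cage j is given, leaving (3,5) = 2.
Cage k is a single given cell, leaving (5,1) = 2.
C is a freebie; hence (5,2) = 5.
Cage b is given; hence (5,5) = 1.
In row 4, 2 can only go at (4,3), so (4,3) = 2.
Row 1 needs a 2, and only (1,2) is open for it.
The only place for 2 in row 2 is (2,4).
The two cells of cage d must have sum 6, so (2,3) = 4.
Column 3 already has 4, leaving (5,3) = 3.
Row 5 now contains 3, so (5,4) = 4.
Cage g needs sum 12; hence (1,5) = 4.
Row 2 needs a 5, and only (2,5) is open for it.
The 3 cells of cage g must have sum 12, which forces (1,4) = 3.
Cage h has sum 15, leaving (4,4) = 5.
5 is placed in column 5, so (4,5) = 3.
The 4 cells of cage f must have sum 9, so (2,2) = 1.
Cage a's pair has sum 7, so (3,2) = 3.
The 3 cells of cage i must have sum 8, which forces (3,3) = 5.
Column 4 already has 5, leaving (3,4) = 1.
Row 4 already has 3, which forces (4,2) = 4.
The 4 cells of cage f must have sum 9; hence (1,1) = 5.
Column 3 now contains 5, which forces (1,3) = 1.
1 is placed in row 2, which forces (2,1) = 3.
Row 3 already has 1, so (3,1) = 4.
4 is placed in row 4, leaving (4,1) = 1.
Filled in: 5 2 1 3 4 / 3 1 4 2 5 / 4 3 5 1 2 / 1 4 2 5 3 / 2 5 3 4 1.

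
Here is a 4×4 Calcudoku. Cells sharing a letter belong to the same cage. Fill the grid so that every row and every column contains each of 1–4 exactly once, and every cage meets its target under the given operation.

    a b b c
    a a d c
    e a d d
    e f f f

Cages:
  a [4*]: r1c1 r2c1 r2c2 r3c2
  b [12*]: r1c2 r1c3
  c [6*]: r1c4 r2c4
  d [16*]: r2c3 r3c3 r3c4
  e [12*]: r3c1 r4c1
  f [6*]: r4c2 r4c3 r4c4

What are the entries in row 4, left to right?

Row 1 needs a 1, and only r1c1 is open for it.
1 is placed in column 1, so r2c1 = 2.
The 4 cells of cage a must have product 4, so r2c2 = 1.
Row 2 now contains 2, leaving r2c3 = 4.
Row 2 now contains 2, leaving r2c4 = 3.
The 4 cells of cage a must have product 4; hence r3c2 = 2.
Column 3 already has 4, which forces r3c3 = 1.
Row 3 already has 2, leaving r3c4 = 4.
2 is placed in column 2, so r4c2 = 3.
3 is placed in row 4, leaving r4c3 = 2.
Row 4 already has 2, leaving r4c4 = 1.
3 is placed in column 2, leaving r1c2 = 4.
Column 3 already has 4, leaving r1c3 = 3.
Column 4 now contains 3, leaving r1c4 = 2.
4 is placed in row 3, so r3c1 = 3.
3 is placed in row 4; hence r4c1 = 4.
The full grid is 1 4 3 2 / 2 1 4 3 / 3 2 1 4 / 4 3 2 1.

4 3 2 1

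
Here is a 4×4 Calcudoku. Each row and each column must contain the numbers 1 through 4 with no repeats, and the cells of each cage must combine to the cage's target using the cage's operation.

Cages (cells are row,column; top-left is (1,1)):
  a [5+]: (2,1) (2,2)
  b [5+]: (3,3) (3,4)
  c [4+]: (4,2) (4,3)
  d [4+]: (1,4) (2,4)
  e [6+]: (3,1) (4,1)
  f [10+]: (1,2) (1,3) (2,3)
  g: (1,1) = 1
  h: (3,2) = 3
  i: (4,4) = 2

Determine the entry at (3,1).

Cage g is a single given cell; hence (1,1) = 1.
Row 1 now contains 1; hence (1,4) = 3.
Column 4 already has 3, so (2,4) = 1.
H is a freebie, which forces (3,2) = 3.
3 is placed in column 2, which forces (4,2) = 1.
Row 4 now contains 1, leaving (4,3) = 3.
I is a freebie, so (4,4) = 2.
Row 1 already has 3, so (1,2) = 4.
Cage f has sum 10, leaving (1,3) = 2.
Cage a's pair has sum 5, so (2,1) = 3.
Cage a needs two cells with sum 5, which forces (2,2) = 2.
Column 3 already has 3, so (2,3) = 4.
The two cells of cage e must have sum 6, so (3,1) = 2.
The two cells of cage b must have sum 5; hence (3,3) = 1.
Column 4 already has 2; hence (3,4) = 4.
2 is placed in row 4; hence (4,1) = 4.
The full grid is 1 4 2 3 / 3 2 4 1 / 2 3 1 4 / 4 1 3 2.

2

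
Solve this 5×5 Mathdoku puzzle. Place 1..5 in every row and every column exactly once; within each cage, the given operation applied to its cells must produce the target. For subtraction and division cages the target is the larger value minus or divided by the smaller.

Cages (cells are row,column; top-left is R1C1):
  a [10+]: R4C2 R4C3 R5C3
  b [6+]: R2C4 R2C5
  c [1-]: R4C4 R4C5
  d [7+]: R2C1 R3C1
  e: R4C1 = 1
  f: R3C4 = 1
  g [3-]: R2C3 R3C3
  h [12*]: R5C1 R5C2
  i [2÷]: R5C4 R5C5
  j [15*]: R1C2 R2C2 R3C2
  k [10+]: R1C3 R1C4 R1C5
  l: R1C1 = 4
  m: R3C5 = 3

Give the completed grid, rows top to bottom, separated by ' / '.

4 1 2 3 5 / 5 3 1 4 2 / 2 5 4 1 3 / 1 2 3 5 4 / 3 4 5 2 1

Cage l is given, leaving R1C1 = 4.
F is a freebie, so R3C4 = 1.
Cage m is a single given cell, which forces R3C5 = 3.
E is a freebie; hence R4C1 = 1.
4 is placed in column 1, so R5C1 = 3.
Row 5 already has 3, leaving R5C2 = 4.
Row 5 now contains 4, so R5C4 = 2.
2 is placed in row 5, which forces R5C5 = 1.
The two cells of cage b must have sum 6, so R2C4 = 4.
Cage b needs two cells with sum 6, leaving R2C5 = 2.
Row 3 already has 3, so R3C2 = 5.
Row 5 now contains 1; hence R5C3 = 5.
Cage k needs sum 10, which forces R1C3 = 2.
Cage k has sum 10, so R1C4 = 3.
2 is placed in column 5; hence R1C5 = 5.
Row 2 now contains 2; hence R2C1 = 5.
5 is placed in column 3, which forces R2C3 = 1.
Row 3 already has 5, so R3C1 = 2.
The two cells of cage g must have difference 3, so R3C3 = 4.
Column 3 now contains 2, so R4C3 = 3.
3 is placed in column 4; hence R4C4 = 5.
The two cells of cage c must have difference 1, so R4C5 = 4.
Row 1 now contains 3; hence R1C2 = 1.
Row 2 already has 1; hence R2C2 = 3.
Row 4 now contains 3, which forces R4C2 = 2.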